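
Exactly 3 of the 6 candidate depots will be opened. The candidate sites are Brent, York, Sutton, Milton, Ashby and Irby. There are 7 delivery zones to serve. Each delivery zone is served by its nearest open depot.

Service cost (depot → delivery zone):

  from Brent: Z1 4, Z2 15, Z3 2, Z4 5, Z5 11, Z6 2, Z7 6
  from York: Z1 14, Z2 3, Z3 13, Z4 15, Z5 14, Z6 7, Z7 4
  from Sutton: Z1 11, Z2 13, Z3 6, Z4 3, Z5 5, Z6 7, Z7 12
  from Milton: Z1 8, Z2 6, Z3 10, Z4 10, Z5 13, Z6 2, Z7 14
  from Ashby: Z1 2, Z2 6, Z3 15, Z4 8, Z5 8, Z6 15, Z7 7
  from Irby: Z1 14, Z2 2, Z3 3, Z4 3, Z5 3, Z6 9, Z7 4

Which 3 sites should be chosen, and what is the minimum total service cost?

Choose Brent, Ashby and Irby; total service cost 18.

With exactly 3 open, each delivery zone uses its cheapest among the chosen.
{Brent, Ashby, Irby}: Z1→Ashby 2, Z2→Irby 2, Z3→Brent 2, Z4→Irby 3, Z5→Irby 3, Z6→Brent 2, Z7→Irby 4. Service cost 18.
{Milton, Ashby, Irby}: service cost 19
{Brent, York, Irby}: service cost 20
Among all 20 size-3 choices, {Brent, Ashby, Irby} is lowest.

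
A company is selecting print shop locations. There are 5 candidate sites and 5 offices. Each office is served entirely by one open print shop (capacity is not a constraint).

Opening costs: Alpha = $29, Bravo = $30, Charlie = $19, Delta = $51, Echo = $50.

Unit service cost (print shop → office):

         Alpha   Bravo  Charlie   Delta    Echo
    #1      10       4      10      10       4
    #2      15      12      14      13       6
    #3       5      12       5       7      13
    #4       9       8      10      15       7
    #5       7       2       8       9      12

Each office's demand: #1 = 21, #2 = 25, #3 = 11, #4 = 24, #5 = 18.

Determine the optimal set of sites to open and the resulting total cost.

For any fixed open set, each office goes to its cheapest open site; total = fixed + service.
{Bravo, Charlie, Echo}: #1→Bravo 4·21=84, #2→Echo 6·25=150, #3→Charlie 5·11=55, #4→Echo 7·24=168, #5→Bravo 2·18=36. Service 493; fixed 99; total 592.
{Alpha, Bravo, Echo}: #1→Bravo 4·21=84, #2→Echo 6·25=150, #3→Alpha 5·11=55, #4→Echo 7·24=168, #5→Bravo 2·18=36. Service 493; fixed 109; total 602.
{Alpha, Bravo, Charlie, Echo}: #1→Bravo 4·21=84, #2→Echo 6·25=150, #3→Alpha 5·11=55, #4→Echo 7·24=168, #5→Bravo 2·18=36. Service 493; fixed 128; total 621.
{Alpha, Bravo, Charlie, Delta, Echo}: #1→Bravo 4·21=84, #2→Echo 6·25=150, #3→Alpha 5·11=55, #4→Echo 7·24=168, #5→Bravo 2·18=36. Service 493; fixed 179; total 672.
No other subset beats 592.

Open Bravo, Charlie and Echo; minimum total cost 592.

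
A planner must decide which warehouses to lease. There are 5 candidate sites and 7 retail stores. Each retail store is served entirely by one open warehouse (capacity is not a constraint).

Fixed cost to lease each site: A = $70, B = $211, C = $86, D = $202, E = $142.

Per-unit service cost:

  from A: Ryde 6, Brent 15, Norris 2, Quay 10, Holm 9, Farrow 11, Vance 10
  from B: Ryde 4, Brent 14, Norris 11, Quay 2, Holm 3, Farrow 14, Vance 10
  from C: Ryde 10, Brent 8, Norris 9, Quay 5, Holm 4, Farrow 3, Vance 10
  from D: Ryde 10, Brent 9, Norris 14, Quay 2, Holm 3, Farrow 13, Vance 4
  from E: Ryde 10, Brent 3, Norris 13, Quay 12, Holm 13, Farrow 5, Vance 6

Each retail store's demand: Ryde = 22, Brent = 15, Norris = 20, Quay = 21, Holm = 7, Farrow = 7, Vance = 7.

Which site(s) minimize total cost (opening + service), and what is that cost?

Open A and C; minimum total cost 672.

For any fixed open set, each retail store goes to its cheapest open site; total = fixed + service.
{A, C}: Ryde→A 6·22=132, Brent→C 8·15=120, Norris→A 2·20=40, Quay→C 5·21=105, Holm→C 4·7=28, Farrow→C 3·7=21, Vance→A 10·7=70. Service 516; fixed 156; total 672.
{A, C, E}: Ryde→A 6·22=132, Brent→E 3·15=45, Norris→A 2·20=40, Quay→C 5·21=105, Holm→C 4·7=28, Farrow→C 3·7=21, Vance→E 6·7=42. Service 413; fixed 298; total 711.
{A, B, E}: service 313 + fixed 423 = 736
{A, B, C, D, E}: service 285 + fixed 711 = 996
No other subset beats 672.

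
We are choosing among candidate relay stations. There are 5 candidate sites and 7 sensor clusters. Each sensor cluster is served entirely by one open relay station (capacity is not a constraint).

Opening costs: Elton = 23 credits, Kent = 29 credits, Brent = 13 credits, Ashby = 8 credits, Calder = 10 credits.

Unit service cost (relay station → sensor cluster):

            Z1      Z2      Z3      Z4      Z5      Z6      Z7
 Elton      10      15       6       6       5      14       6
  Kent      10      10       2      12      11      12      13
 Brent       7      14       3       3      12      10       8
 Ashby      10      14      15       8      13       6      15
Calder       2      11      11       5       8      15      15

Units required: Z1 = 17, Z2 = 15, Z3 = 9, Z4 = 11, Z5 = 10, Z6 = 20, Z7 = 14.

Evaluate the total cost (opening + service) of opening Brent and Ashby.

Total cost: 762

Each sensor cluster is assigned to its cheapest site among the open ones.
{Brent, Ashby}: Z1→Brent 7·17=119, Z2→Brent 14·15=210, Z3→Brent 3·9=27, Z4→Brent 3·11=33, Z5→Brent 12·10=120, Z6→Ashby 6·20=120, Z7→Brent 8·14=112. Service 741; fixed 21; total 762.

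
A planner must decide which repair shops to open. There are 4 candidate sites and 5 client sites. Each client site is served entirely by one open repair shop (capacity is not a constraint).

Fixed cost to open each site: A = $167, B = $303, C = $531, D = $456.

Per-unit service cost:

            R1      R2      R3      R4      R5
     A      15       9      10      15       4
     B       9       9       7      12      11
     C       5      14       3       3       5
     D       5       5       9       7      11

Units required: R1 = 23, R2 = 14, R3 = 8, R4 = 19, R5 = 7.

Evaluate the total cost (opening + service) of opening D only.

Each client site is assigned to its cheapest site among the open ones.
{D}: R1→D 5·23=115, R2→D 5·14=70, R3→D 9·8=72, R4→D 7·19=133, R5→D 11·7=77. Service 467; fixed 456; total 923.

Total cost: 923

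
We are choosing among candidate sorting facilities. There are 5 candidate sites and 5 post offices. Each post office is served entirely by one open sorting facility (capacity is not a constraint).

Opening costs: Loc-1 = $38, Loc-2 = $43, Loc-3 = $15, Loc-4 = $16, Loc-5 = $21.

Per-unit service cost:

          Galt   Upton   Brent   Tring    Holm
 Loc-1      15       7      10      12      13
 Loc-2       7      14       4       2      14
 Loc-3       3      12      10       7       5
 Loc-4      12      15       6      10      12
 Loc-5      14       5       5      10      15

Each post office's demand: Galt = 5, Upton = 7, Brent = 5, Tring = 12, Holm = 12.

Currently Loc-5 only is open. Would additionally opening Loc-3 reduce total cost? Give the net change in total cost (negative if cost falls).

Current service cost with {Loc-5}: 430.
Adding Loc-3: each post office re-picks its cheapest; new service cost 219, saving 211.
Extra fixed cost: 15. Net change = 15 − 211 = -196.
(Totals: 451 → 255.)

Yes — net change −196 (cost falls by 196).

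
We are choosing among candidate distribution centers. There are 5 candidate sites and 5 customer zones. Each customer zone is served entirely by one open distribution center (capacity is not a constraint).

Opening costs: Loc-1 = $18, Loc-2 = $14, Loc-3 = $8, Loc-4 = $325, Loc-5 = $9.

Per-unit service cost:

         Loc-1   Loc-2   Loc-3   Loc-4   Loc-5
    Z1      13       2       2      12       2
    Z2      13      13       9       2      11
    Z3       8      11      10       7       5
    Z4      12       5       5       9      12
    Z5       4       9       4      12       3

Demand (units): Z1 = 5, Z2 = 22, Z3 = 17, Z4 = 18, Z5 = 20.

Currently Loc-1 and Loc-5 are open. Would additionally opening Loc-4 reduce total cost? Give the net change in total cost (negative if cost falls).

Current service cost with {Loc-1, Loc-5}: 613.
Adding Loc-4: each customer zone re-picks its cheapest; new service cost 361, saving 252.
Extra fixed cost: 325. Net change = 325 − 252 = 73.
(Totals: 640 → 713.)

No — net change +73 (cost rises by 73).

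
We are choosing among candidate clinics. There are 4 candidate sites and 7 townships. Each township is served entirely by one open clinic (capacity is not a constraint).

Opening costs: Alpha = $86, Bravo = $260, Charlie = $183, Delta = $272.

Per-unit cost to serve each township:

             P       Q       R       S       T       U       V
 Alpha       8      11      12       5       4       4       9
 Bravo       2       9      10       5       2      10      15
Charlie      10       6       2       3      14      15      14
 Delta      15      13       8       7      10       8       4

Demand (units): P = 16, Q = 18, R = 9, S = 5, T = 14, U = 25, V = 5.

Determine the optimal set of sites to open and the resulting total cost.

Open Alpha and Charlie; minimum total cost 739.

For any fixed open set, each township goes to its cheapest open site; total = fixed + service.
{Alpha, Charlie}: P→Alpha 8·16=128, Q→Charlie 6·18=108, R→Charlie 2·9=18, S→Charlie 3·5=15, T→Alpha 4·14=56, U→Alpha 4·25=100, V→Alpha 9·5=45. Service 470; fixed 269; total 739.
{Alpha}: service 660 + fixed 86 = 746
{Alpha, Bravo}: P→Bravo 2·16=32, Q→Bravo 9·18=162, R→Bravo 10·9=90, S→Alpha 5·5=25, T→Bravo 2·14=28, U→Alpha 4·25=100, V→Alpha 9·5=45. Service 482; fixed 346; total 828.
{Alpha, Bravo, Charlie, Delta}: service 321 + fixed 801 = 1122
No other subset beats 739.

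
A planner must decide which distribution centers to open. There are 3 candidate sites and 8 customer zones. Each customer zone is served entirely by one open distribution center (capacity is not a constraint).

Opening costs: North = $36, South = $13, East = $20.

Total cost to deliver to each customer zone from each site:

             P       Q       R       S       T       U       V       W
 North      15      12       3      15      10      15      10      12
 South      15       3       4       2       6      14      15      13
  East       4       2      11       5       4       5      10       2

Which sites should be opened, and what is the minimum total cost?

For any fixed open set, each customer zone goes to its cheapest open site; total = fixed + service.
{East}: P→East 4, Q→East 2, R→East 11, S→East 5, T→East 4, U→East 5, V→East 10, W→East 2. Service 43; fixed 20; total 63.
{South, East}: service 33 + fixed 33 = 66
{South}: service 72 + fixed 13 = 85
{North, South, East}: P→East 4, Q→East 2, R→North 3, S→South 2, T→East 4, U→East 5, V→North 10, W→East 2. Service 32; fixed 69; total 101.
(All 7 nonempty subsets were checked; East only is lowest.)

Open East only; minimum total cost 63.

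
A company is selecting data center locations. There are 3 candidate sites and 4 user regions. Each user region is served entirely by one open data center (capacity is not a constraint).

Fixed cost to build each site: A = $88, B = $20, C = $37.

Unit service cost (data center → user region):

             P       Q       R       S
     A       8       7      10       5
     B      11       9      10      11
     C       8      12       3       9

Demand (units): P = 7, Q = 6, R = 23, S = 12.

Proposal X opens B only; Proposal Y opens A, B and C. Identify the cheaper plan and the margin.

Proposal Y is cheaper by 141.

Proposal X: {B}: P→B 11·7=77, Q→B 9·6=54, R→B 10·23=230, S→B 11·12=132. Service 493; fixed 20; total 513.
Proposal Y: {A, B, C}: P→A 8·7=56, Q→A 7·6=42, R→C 3·23=69, S→A 5·12=60. Service 227; fixed 145; total 372.
Difference: |513 − 372| = 141.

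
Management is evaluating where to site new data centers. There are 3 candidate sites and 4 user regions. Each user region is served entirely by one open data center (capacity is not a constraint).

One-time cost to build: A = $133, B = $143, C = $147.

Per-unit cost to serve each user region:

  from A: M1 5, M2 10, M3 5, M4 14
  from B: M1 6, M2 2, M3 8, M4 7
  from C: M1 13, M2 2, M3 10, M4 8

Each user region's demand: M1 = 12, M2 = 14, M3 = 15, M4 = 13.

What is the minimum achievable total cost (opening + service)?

For any fixed open set, each user region goes to its cheapest open site; total = fixed + service.
{B}: M1→B 6·12=72, M2→B 2·14=28, M3→B 8·15=120, M4→B 7·13=91. Service 311; fixed 143; total 454.
{A, B}: M1→A 5·12=60, M2→B 2·14=28, M3→A 5·15=75, M4→B 7·13=91. Service 254; fixed 276; total 530.
{A, C}: service 267 + fixed 280 = 547
{A, B, C}: service 254 + fixed 423 = 677
(All 7 nonempty subsets were checked; B only is lowest.)

Minimum total cost: 454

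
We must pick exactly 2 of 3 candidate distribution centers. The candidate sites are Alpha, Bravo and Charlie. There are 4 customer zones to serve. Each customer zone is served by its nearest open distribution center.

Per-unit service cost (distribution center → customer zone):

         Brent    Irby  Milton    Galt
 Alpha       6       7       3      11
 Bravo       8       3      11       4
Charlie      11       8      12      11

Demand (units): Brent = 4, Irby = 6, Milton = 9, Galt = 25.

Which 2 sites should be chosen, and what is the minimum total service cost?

With exactly 2 open, each customer zone uses its cheapest among the chosen.
{Alpha, Bravo}: Brent→Alpha 6·4=24, Irby→Bravo 3·6=18, Milton→Alpha 3·9=27, Galt→Bravo 4·25=100. Service cost 169.
{Bravo, Charlie}: service cost 249
{Alpha, Charlie}: service cost 368
Among all 3 size-2 choices, {Alpha, Bravo} is lowest.

Choose Alpha and Bravo; total service cost 169.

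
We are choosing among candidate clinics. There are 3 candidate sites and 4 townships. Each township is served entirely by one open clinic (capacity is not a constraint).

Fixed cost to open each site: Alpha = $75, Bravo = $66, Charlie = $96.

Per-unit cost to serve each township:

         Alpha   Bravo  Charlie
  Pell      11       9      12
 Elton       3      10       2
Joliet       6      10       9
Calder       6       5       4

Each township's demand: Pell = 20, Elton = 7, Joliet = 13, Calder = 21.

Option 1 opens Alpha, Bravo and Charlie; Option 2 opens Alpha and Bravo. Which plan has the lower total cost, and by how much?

Option 2 is cheaper by 68.

Option 1: {Alpha, Bravo, Charlie}: Pell→Bravo 9·20=180, Elton→Charlie 2·7=14, Joliet→Alpha 6·13=78, Calder→Charlie 4·21=84. Service 356; fixed 237; total 593.
Option 2: {Alpha, Bravo}: Pell→Bravo 9·20=180, Elton→Alpha 3·7=21, Joliet→Alpha 6·13=78, Calder→Bravo 5·21=105. Service 384; fixed 141; total 525.
Difference: |593 − 525| = 68.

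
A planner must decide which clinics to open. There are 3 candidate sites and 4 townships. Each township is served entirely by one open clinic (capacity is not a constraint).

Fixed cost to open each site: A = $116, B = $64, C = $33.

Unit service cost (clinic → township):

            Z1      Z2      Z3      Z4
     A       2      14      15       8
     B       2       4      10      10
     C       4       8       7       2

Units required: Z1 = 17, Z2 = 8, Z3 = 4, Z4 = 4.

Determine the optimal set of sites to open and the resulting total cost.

For any fixed open set, each township goes to its cheapest open site; total = fixed + service.
{B, C}: Z1→B 2·17=34, Z2→B 4·8=32, Z3→C 7·4=28, Z4→C 2·4=8. Service 102; fixed 97; total 199.
{C}: Z1→C 4·17=68, Z2→C 8·8=64, Z3→C 7·4=28, Z4→C 2·4=8. Service 168; fixed 33; total 201.
{B}: Z1→B 2·17=34, Z2→B 4·8=32, Z3→B 10·4=40, Z4→B 10·4=40. Service 146; fixed 64; total 210.
{A, B, C}: service 102 + fixed 213 = 315
(All 7 nonempty subsets were checked; B and C is lowest.)

Open B and C; minimum total cost 199.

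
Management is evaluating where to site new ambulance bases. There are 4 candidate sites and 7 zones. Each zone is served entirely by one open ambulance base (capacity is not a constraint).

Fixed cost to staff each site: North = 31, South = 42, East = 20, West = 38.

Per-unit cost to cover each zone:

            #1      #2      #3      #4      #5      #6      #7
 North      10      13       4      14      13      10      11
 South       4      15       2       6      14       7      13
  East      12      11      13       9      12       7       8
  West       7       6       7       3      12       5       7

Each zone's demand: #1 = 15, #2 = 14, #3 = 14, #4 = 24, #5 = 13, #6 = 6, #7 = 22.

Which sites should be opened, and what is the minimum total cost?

For any fixed open set, each zone goes to its cheapest open site; total = fixed + service.
{South, West}: #1→South 4·15=60, #2→West 6·14=84, #3→South 2·14=28, #4→West 3·24=72, #5→West 12·13=156, #6→West 5·6=30, #7→West 7·22=154. Service 584; fixed 80; total 664.
{South, East, West}: service 584 + fixed 100 = 684
{North, South, West}: #1→South 4·15=60, #2→West 6·14=84, #3→South 2·14=28, #4→West 3·24=72, #5→West 12·13=156, #6→West 5·6=30, #7→West 7·22=154. Service 584; fixed 111; total 695.
{North, South, East, West}: #1→South 4·15=60, #2→West 6·14=84, #3→South 2·14=28, #4→West 3·24=72, #5→East 12·13=156, #6→West 5·6=30, #7→West 7·22=154. Service 584; fixed 131; total 715.
No other subset beats 664.

Open South and West; minimum total cost 664.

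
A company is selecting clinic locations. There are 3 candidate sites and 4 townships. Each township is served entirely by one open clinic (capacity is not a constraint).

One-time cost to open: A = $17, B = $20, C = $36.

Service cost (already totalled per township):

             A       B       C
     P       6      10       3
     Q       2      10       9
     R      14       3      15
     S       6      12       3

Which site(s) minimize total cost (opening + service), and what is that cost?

Open A only; minimum total cost 45.

For any fixed open set, each township goes to its cheapest open site; total = fixed + service.
{A}: P→A 6, Q→A 2, R→A 14, S→A 6. Service 28; fixed 17; total 45.
{A, B}: service 17 + fixed 37 = 54
{B}: service 35 + fixed 20 = 55
{A, B, C}: service 11 + fixed 73 = 84
No other subset beats 45.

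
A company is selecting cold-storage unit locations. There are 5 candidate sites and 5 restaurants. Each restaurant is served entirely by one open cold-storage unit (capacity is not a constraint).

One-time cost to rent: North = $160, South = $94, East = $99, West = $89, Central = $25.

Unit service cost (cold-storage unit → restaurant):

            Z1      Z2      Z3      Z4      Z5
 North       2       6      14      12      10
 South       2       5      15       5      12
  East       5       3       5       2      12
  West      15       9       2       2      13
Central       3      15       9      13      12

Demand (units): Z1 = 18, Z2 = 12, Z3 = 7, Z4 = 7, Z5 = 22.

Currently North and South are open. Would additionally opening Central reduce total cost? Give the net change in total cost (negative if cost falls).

Yes — net change −10 (cost falls by 10).

Current service cost with {North, South}: 449.
Adding Central: each restaurant re-picks its cheapest; new service cost 414, saving 35.
Extra fixed cost: 25. Net change = 25 − 35 = -10.
(Totals: 703 → 693.)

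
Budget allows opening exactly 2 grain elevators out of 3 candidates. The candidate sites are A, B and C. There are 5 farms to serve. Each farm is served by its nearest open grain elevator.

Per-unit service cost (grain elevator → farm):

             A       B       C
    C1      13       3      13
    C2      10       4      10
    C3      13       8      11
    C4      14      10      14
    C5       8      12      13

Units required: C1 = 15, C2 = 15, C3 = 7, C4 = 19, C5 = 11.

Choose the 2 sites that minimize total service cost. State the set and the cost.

With exactly 2 open, each farm uses its cheapest among the chosen.
{A, B}: C1→B 3·15=45, C2→B 4·15=60, C3→B 8·7=56, C4→B 10·19=190, C5→A 8·11=88. Service cost 439.
{B, C}: service cost 483
{A, C}: service cost 776
Among all 3 size-2 choices, {A, B} is lowest.

Choose A and B; total service cost 439.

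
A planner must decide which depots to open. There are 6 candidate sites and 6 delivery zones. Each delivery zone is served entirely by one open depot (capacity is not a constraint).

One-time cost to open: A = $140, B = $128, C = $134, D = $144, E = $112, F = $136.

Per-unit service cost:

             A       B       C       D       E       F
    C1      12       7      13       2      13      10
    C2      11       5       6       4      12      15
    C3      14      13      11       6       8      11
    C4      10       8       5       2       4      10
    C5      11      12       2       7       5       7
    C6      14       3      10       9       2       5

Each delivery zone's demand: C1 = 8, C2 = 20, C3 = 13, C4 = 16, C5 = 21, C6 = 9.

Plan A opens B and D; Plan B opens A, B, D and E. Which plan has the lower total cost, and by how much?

Plan A: {B, D}: C1→D 2·8=16, C2→D 4·20=80, C3→D 6·13=78, C4→D 2·16=32, C5→D 7·21=147, C6→B 3·9=27. Service 380; fixed 272; total 652.
Plan B: {A, B, D, E}: C1→D 2·8=16, C2→D 4·20=80, C3→D 6·13=78, C4→D 2·16=32, C5→E 5·21=105, C6→E 2·9=18. Service 329; fixed 524; total 853.
Difference: |652 − 853| = 201.

Plan A is cheaper by 201.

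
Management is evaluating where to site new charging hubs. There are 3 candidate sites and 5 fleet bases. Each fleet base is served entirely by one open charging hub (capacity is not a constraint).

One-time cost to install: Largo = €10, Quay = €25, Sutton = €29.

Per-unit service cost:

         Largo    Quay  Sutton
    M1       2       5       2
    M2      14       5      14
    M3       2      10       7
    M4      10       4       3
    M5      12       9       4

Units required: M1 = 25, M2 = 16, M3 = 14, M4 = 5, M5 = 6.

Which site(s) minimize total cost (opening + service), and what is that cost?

For any fixed open set, each fleet base goes to its cheapest open site; total = fixed + service.
{Largo, Quay, Sutton}: M1→Largo 2·25=50, M2→Quay 5·16=80, M3→Largo 2·14=28, M4→Sutton 3·5=15, M5→Sutton 4·6=24. Service 197; fixed 64; total 261.
{Largo, Quay}: M1→Largo 2·25=50, M2→Quay 5·16=80, M3→Largo 2·14=28, M4→Quay 4·5=20, M5→Quay 9·6=54. Service 232; fixed 35; total 267.
{Quay, Sutton}: M1→Sutton 2·25=50, M2→Quay 5·16=80, M3→Sutton 7·14=98, M4→Sutton 3·5=15, M5→Sutton 4·6=24. Service 267; fixed 54; total 321.
{Largo}: service 424 + fixed 10 = 434
(All 7 nonempty subsets were checked; Largo, Quay and Sutton is lowest.)

Open Largo, Quay and Sutton; minimum total cost 261.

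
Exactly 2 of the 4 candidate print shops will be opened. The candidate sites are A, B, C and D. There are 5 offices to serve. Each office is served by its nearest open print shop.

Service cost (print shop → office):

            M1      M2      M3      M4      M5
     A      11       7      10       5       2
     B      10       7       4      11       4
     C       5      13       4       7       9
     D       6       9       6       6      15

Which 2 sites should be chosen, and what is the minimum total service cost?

With exactly 2 open, each office uses its cheapest among the chosen.
{A, C}: M1→C 5, M2→A 7, M3→C 4, M4→A 5, M5→A 2. Service cost 23.
{A, D}: service cost 26
{B, C}: service cost 27
Among all 6 size-2 choices, {A, C} is lowest.

Choose A and C; total service cost 23.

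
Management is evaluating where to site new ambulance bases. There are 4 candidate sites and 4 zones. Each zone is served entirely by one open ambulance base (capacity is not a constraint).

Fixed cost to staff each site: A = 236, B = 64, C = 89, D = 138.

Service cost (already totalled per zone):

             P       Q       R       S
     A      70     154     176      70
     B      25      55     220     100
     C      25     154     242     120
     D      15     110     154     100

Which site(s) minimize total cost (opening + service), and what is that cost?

Open B only; minimum total cost 464.

For any fixed open set, each zone goes to its cheapest open site; total = fixed + service.
{B}: P→B 25, Q→B 55, R→B 220, S→B 100. Service 400; fixed 64; total 464.
{D}: service 379 + fixed 138 = 517
{B, D}: P→D 15, Q→B 55, R→D 154, S→B 100. Service 324; fixed 202; total 526.
{A, B, C, D}: service 294 + fixed 527 = 821
No other subset beats 464.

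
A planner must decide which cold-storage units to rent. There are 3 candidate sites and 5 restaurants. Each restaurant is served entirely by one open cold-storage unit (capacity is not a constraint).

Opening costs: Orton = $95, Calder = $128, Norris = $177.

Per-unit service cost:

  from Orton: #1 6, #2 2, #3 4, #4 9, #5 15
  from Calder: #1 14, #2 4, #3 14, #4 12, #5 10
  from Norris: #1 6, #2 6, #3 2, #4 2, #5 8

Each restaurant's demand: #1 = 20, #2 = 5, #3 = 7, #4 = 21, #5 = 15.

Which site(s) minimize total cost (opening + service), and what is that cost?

Open Norris only; minimum total cost 503.

For any fixed open set, each restaurant goes to its cheapest open site; total = fixed + service.
{Norris}: #1→Norris 6·20=120, #2→Norris 6·5=30, #3→Norris 2·7=14, #4→Norris 2·21=42, #5→Norris 8·15=120. Service 326; fixed 177; total 503.
{Orton, Norris}: service 306 + fixed 272 = 578
{Calder, Norris}: service 316 + fixed 305 = 621
{Orton, Calder, Norris}: #1→Orton 6·20=120, #2→Orton 2·5=10, #3→Norris 2·7=14, #4→Norris 2·21=42, #5→Norris 8·15=120. Service 306; fixed 400; total 706.
(All 7 nonempty subsets were checked; Norris only is lowest.)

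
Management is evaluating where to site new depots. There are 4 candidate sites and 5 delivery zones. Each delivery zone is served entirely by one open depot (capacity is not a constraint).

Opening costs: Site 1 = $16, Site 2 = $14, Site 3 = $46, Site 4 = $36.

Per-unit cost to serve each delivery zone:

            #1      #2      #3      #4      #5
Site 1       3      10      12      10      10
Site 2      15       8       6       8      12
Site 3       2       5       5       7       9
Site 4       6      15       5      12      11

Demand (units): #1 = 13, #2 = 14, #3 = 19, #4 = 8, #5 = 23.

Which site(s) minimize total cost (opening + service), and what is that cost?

Open Site 3 only; minimum total cost 500.

For any fixed open set, each delivery zone goes to its cheapest open site; total = fixed + service.
{Site 3}: #1→Site 3 2·13=26, #2→Site 3 5·14=70, #3→Site 3 5·19=95, #4→Site 3 7·8=56, #5→Site 3 9·23=207. Service 454; fixed 46; total 500.
{Site 2, Site 3}: #1→Site 3 2·13=26, #2→Site 3 5·14=70, #3→Site 3 5·19=95, #4→Site 3 7·8=56, #5→Site 3 9·23=207. Service 454; fixed 60; total 514.
{Site 1, Site 3}: #1→Site 3 2·13=26, #2→Site 3 5·14=70, #3→Site 3 5·19=95, #4→Site 3 7·8=56, #5→Site 3 9·23=207. Service 454; fixed 62; total 516.
{Site 1, Site 2, Site 3, Site 4}: service 454 + fixed 112 = 566
(All 15 nonempty subsets were checked; Site 3 only is lowest.)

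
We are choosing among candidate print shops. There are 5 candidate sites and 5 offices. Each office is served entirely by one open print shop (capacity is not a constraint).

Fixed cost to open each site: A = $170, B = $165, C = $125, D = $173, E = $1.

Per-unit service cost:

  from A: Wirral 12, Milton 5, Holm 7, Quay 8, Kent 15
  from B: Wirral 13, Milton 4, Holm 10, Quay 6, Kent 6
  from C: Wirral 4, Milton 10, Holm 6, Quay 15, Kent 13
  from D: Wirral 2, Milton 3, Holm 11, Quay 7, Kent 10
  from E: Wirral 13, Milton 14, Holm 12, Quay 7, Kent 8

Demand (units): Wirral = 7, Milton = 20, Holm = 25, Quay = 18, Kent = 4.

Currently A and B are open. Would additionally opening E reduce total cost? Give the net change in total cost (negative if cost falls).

Current service cost with {A, B}: 471.
Adding E: each office re-picks its cheapest; new service cost 471, saving 0.
Extra fixed cost: 1. Net change = 1 − 0 = 1.
(Totals: 806 → 807.)

No — net change +1 (cost rises by 1).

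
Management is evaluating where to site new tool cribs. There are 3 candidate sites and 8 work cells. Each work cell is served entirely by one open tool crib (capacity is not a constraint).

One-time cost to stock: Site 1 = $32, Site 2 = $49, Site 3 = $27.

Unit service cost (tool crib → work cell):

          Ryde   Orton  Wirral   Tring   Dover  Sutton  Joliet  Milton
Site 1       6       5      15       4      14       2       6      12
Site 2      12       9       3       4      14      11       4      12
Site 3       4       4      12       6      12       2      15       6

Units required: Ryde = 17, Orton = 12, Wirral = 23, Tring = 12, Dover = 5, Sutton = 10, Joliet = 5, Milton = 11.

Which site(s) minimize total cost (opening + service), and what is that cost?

Open Site 2 and Site 3; minimum total cost 475.

For any fixed open set, each work cell goes to its cheapest open site; total = fixed + service.
{Site 2, Site 3}: Ryde→Site 3 4·17=68, Orton→Site 3 4·12=48, Wirral→Site 2 3·23=69, Tring→Site 2 4·12=48, Dover→Site 3 12·5=60, Sutton→Site 3 2·10=20, Joliet→Site 2 4·5=20, Milton→Site 3 6·11=66. Service 399; fixed 76; total 475.
{Site 1, Site 2, Site 3}: service 399 + fixed 108 = 507
{Site 1, Site 2}: service 521 + fixed 81 = 602
{Site 3}: Ryde→Site 3 4·17=68, Orton→Site 3 4·12=48, Wirral→Site 3 12·23=276, Tring→Site 3 6·12=72, Dover→Site 3 12·5=60, Sutton→Site 3 2·10=20, Joliet→Site 3 15·5=75, Milton→Site 3 6·11=66. Service 685; fixed 27; total 712.
No other subset beats 475.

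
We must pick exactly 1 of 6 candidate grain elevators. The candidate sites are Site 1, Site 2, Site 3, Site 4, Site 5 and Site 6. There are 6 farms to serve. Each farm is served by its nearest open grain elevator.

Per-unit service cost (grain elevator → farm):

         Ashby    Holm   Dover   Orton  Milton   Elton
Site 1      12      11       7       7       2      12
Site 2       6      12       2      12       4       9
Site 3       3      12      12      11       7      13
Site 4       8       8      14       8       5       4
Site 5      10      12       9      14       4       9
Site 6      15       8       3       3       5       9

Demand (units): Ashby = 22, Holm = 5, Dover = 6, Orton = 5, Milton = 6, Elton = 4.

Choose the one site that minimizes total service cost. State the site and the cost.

With exactly 1 open, each farm uses its cheapest among the chosen.
{Site 2}: Ashby→Site 2 6·22=132, Holm→Site 2 12·5=60, Dover→Site 2 2·6=12, Orton→Site 2 12·5=60, Milton→Site 2 4·6=24, Elton→Site 2 9·4=36. Service cost 324.
{Site 3}: service cost 347
{Site 4}: service cost 386
Among all 6 size-1 choices, {Site 2} is lowest.

Choose Site 2 only; total service cost 324.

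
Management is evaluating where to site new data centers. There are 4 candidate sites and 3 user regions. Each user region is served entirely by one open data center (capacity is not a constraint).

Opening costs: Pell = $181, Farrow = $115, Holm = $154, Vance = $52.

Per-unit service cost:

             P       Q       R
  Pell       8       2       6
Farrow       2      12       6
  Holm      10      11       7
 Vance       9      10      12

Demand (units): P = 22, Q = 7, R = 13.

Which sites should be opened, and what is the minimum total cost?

Open Farrow only; minimum total cost 321.

For any fixed open set, each user region goes to its cheapest open site; total = fixed + service.
{Farrow}: P→Farrow 2·22=44, Q→Farrow 12·7=84, R→Farrow 6·13=78. Service 206; fixed 115; total 321.
{Farrow, Vance}: P→Farrow 2·22=44, Q→Vance 10·7=70, R→Farrow 6·13=78. Service 192; fixed 167; total 359.
{Pell, Farrow}: service 136 + fixed 296 = 432
{Pell, Farrow, Holm, Vance}: P→Farrow 2·22=44, Q→Pell 2·7=14, R→Pell 6·13=78. Service 136; fixed 502; total 638.
(All 15 nonempty subsets were checked; Farrow only is lowest.)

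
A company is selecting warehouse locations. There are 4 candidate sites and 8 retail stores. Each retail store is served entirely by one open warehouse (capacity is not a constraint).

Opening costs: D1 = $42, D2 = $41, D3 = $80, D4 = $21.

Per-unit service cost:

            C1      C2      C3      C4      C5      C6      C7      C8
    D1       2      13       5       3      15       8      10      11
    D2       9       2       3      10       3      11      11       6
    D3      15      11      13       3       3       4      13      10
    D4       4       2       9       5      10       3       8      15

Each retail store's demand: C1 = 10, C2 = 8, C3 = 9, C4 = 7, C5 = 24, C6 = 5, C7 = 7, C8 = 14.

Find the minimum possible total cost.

Minimum total cost: 407

For any fixed open set, each retail store goes to its cheapest open site; total = fixed + service.
{D2, D4}: C1→D4 4·10=40, C2→D2 2·8=16, C3→D2 3·9=27, C4→D4 5·7=35, C5→D2 3·24=72, C6→D4 3·5=15, C7→D4 8·7=56, C8→D2 6·14=84. Service 345; fixed 62; total 407.
{D1, D2, D4}: C1→D1 2·10=20, C2→D2 2·8=16, C3→D2 3·9=27, C4→D1 3·7=21, C5→D2 3·24=72, C6→D4 3·5=15, C7→D4 8·7=56, C8→D2 6·14=84. Service 311; fixed 104; total 415.
{D1, D2}: C1→D1 2·10=20, C2→D2 2·8=16, C3→D2 3·9=27, C4→D1 3·7=21, C5→D2 3·24=72, C6→D1 8·5=40, C7→D1 10·7=70, C8→D2 6·14=84. Service 350; fixed 83; total 433.
{D1, D2, D3, D4}: C1→D1 2·10=20, C2→D2 2·8=16, C3→D2 3·9=27, C4→D1 3·7=21, C5→D2 3·24=72, C6→D4 3·5=15, C7→D4 8·7=56, C8→D2 6·14=84. Service 311; fixed 184; total 495.
No other subset beats 407.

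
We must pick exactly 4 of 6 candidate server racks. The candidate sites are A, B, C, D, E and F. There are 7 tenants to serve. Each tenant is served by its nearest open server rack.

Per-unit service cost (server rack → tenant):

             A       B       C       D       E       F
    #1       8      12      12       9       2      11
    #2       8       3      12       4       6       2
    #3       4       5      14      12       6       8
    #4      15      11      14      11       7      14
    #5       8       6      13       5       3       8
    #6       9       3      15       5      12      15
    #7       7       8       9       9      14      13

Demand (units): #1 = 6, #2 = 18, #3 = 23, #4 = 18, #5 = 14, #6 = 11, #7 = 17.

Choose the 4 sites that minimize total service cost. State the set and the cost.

With exactly 4 open, each tenant uses its cheapest among the chosen.
{A, B, E, F}: #1→E 2·6=12, #2→F 2·18=36, #3→A 4·23=92, #4→E 7·18=126, #5→E 3·14=42, #6→B 3·11=33, #7→A 7·17=119. Service cost 460.
{A, B, C, E}: service cost 478
{A, B, D, E}: service cost 478
Among all 15 size-4 choices, {A, B, E, F} is lowest.

Choose A, B, E and F; total service cost 460.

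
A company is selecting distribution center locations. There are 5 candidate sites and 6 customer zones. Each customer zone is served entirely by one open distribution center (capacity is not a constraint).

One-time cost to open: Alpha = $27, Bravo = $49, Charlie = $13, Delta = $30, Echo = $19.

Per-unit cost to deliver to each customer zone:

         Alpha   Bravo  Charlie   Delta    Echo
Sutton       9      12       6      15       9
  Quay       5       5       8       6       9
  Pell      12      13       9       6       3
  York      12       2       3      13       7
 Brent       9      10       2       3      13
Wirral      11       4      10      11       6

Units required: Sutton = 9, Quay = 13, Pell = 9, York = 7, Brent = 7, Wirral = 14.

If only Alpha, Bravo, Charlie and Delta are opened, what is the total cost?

Total cost: 376

Each customer zone is assigned to its cheapest site among the open ones.
{Alpha, Bravo, Charlie, Delta}: Sutton→Charlie 6·9=54, Quay→Alpha 5·13=65, Pell→Delta 6·9=54, York→Bravo 2·7=14, Brent→Charlie 2·7=14, Wirral→Bravo 4·14=56. Service 257; fixed 119; total 376.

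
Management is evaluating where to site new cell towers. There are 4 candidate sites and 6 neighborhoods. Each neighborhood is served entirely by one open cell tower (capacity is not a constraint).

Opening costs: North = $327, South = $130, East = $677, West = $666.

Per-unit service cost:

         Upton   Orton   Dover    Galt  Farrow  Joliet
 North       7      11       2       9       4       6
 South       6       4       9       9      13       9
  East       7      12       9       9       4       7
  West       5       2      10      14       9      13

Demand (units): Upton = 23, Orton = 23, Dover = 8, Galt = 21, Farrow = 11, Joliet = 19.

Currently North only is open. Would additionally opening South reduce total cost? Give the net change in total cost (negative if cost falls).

Current service cost with {North}: 777.
Adding South: each neighborhood re-picks its cheapest; new service cost 593, saving 184.
Extra fixed cost: 130. Net change = 130 − 184 = -54.
(Totals: 1104 → 1050.)

Yes — net change −54 (cost falls by 54).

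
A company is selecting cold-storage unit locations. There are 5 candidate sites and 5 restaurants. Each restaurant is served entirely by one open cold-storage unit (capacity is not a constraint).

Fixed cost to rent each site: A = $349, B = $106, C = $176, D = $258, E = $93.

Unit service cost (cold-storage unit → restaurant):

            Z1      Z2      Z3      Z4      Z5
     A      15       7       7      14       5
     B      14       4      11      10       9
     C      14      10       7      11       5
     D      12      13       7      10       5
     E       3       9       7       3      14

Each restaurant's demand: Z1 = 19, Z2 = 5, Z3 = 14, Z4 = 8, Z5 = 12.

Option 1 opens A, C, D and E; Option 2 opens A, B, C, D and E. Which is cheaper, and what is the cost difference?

Option 1: {A, C, D, E}: Z1→E 3·19=57, Z2→A 7·5=35, Z3→A 7·14=98, Z4→E 3·8=24, Z5→A 5·12=60. Service 274; fixed 876; total 1150.
Option 2: {A, B, C, D, E}: Z1→E 3·19=57, Z2→B 4·5=20, Z3→A 7·14=98, Z4→E 3·8=24, Z5→A 5·12=60. Service 259; fixed 982; total 1241.
Difference: |1150 − 1241| = 91.

Option 1 is cheaper by 91.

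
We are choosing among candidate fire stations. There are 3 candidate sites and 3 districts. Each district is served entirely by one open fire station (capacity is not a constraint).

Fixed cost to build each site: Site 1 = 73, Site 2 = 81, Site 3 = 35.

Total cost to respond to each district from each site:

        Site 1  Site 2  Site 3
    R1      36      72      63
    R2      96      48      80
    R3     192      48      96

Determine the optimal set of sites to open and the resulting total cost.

Open Site 2 only; minimum total cost 249.

For any fixed open set, each district goes to its cheapest open site; total = fixed + service.
{Site 2}: R1→Site 2 72, R2→Site 2 48, R3→Site 2 48. Service 168; fixed 81; total 249.
{Site 3}: service 239 + fixed 35 = 274
{Site 2, Site 3}: service 159 + fixed 116 = 275
{Site 1, Site 2, Site 3}: service 132 + fixed 189 = 321
No other subset beats 249.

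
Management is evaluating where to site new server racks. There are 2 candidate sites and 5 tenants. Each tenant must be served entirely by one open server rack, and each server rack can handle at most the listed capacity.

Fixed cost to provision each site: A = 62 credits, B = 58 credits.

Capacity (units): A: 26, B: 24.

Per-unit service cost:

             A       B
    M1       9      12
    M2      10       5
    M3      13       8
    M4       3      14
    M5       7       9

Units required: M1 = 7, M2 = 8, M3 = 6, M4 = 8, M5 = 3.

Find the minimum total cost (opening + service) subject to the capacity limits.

Minimum total cost: 316

Open {A, B}: M1→A 9·7=63, M2→B 5·8=40, M3→B 8·6=48, M4→A 3·8=24, M5→A 7·3=21.
Loads: A carries 18/26, B carries 14/24. Service 196; fixed 120; total 316.
Next best feasible plan costs 322.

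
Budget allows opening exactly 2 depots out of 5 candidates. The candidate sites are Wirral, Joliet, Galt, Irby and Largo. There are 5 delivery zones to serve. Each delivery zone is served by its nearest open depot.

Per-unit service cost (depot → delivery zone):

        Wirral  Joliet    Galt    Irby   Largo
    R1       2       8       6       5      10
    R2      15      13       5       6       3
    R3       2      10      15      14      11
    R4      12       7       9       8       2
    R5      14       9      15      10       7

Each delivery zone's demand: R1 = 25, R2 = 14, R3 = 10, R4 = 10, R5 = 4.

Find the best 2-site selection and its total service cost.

With exactly 2 open, each delivery zone uses its cheapest among the chosen.
{Wirral, Largo}: R1→Wirral 2·25=50, R2→Largo 3·14=42, R3→Wirral 2·10=20, R4→Largo 2·10=20, R5→Largo 7·4=28. Service cost 160.
{Wirral, Irby}: service cost 274
{Wirral, Galt}: service cost 286
Among all 10 size-2 choices, {Wirral, Largo} is lowest.

Choose Wirral and Largo; total service cost 160.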